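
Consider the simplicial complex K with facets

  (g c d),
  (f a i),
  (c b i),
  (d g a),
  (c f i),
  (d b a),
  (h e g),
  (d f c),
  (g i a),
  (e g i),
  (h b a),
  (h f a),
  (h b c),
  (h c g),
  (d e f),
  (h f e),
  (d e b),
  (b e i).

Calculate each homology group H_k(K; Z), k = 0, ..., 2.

H_0 ≅ Z,  H_1 ≅ Z^2,  H_2 ≅ Z.

Order the vertices as a < b < c < d < e < f < g < h < i. Listing each simplex with vertices in this order, K has dimension 2 with simplices:

  0-simplices (9): a, b, c, d, e, f, g, h, i
  1-simplices (27): ab, ad, af, ag, ah, ai, bc, bd, be, bh, bi, cd, cf, cg, ch, ci, de, df, dg, ef, eg, eh, ei, fh, fi, gh, gi
  2-simplices (18): abd, abh, adg, afh, afi, agi, bch, bci, bde, bei, cdf, cdg, cfi, cgh, def, efh, egh, egi

giving chain groups C_0 ≅ Z^9, C_1 ≅ Z^27, C_2 ≅ Z^18.

The boundary map ∂_1: C_1 → C_0 sends each edge [p,q] (with p < q) to q − p.
This gives a 9×27 integer matrix of rank 8; reducing to Smith normal form yields diagonal entries (1,1,1,1,1,1,1,1).

The boundary map ∂_2: C_2 → C_1 maps a triangle to the signed sum of its edges. For instance
  ∂cgh = gh − ch + cg,
  ∂cfi = fi − ci + cf.
The 27×18 boundary matrix has rank 17 and Smith normal form diag(1,1,1,1,1,1,1,1,1,1,1,1,1,1,1,1,1).

Reading off H_k = ker ∂_k / im ∂_{k+1}:

  H_0: rank C_0 − rank ∂_1 = 9 − 8 = 1, and the invariant factors of ∂_1 are all 1, so H_0 = Z.
  H_1: rank ker ∂_1 − rank ∂_2 = (27 − 8) − 17 = 2, and the invariant factors of ∂_2 are all 1, so H_1 = Z^2.
  H_2: rank ker ∂_2 − rank ∂_3 = (18 − 17) − 0 = 1, and there is no ∂_3, so H_2 = Z.

As a check, the Euler characteristic is 9 − 27 + 18 = 0, which agrees with 1 − 2 + 1 = 0.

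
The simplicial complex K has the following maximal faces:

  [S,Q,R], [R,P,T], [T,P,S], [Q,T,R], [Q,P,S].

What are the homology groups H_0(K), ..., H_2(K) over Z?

K has 5 vertices, 10 edges, 5 triangles.
rank ∂_0 = 0, rank ∂_1 = 4 ⇒ b_0 = 5 − 0 − 4 = 1; all invariant factors of ∂_1 are 1 so no torsion. So H_0 ≅ Z.
rank ∂_1 = 4, rank ∂_2 = 5 ⇒ b_1 = 10 − 4 − 5 = 1; all invariant factors of ∂_2 are 1 so no torsion. So H_1 ≅ Z.
rank ∂_2 = 5, rank ∂_3 = 0 ⇒ b_2 = 5 − 5 − 0 = 0. So H_2 ≅ 0.

H_0 ≅ Z,  H_1 ≅ Z,  H_2 = 0.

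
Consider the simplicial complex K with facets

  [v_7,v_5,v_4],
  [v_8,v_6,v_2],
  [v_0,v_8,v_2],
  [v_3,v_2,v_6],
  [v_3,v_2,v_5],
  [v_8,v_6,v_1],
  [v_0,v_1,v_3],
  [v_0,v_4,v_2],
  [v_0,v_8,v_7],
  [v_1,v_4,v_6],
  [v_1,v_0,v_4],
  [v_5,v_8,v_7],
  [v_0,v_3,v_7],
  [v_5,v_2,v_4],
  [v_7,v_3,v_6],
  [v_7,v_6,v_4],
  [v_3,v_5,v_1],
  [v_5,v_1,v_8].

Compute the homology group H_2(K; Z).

H_2 ≅ Z.

We work with the vertex ordering v_0 < v_1 < v_2 < v_3 < v_4 < v_5 < v_6 < v_7 < v_8. The simplices of K, each written with vertices in increasing order, are:

  0-simplices (9): [v_0], [v_1], [v_2], [v_3], [v_4], [v_5], [v_6], [v_7], [v_8]
  1-simplices (27): (27 of them)
  2-simplices (18): (18 of them)

Hence C_0 ≅ Z^9, C_1 ≅ Z^27, C_2 ≅ Z^18.

∂_1: C_1 → C_0 maps an edge to its endpoints' difference, ∂[p,q] = q − p. For instance
  ∂[v_6,v_7] = [v_7] − [v_6].
The 9×27 boundary matrix has rank 8 and Smith normal form diag(1,1,1,1,1,1,1,1).

The boundary map ∂_2: C_2 → C_1 acts by ∂[p,q,r] = [q,r] − [p,r] + [p,q]. For instance
  ∂[v_3,v_6,v_7] = [v_6,v_7] − [v_3,v_7] + [v_3,v_6],
  ∂[v_1,v_6,v_8] = [v_6,v_8] − [v_1,v_8] + [v_1,v_6].
As a 27×18 matrix over Z this has rank 17, with invariant factors (1,1,1,1,1,1,1,1,1,1,1,1,1,1,1,1,1).

Computing H_k = (kernel of ∂_k) / (image of ∂_{k+1}):

  H_2: rank ker ∂_2 − rank ∂_3 = (18 − 17) − 0 = 1, and there is no ∂_3, so H_2 ≅ Z.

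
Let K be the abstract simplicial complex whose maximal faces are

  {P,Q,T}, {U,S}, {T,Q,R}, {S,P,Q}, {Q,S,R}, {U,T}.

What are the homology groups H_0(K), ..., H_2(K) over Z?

We work with the vertex ordering P < Q < R < S < T < U. The simplices of K, each written with vertices in increasing order, are:

  0-simplices (6): P, Q, R, S, T, U
  1-simplices (10): PQ, PS, PT, QR, QS, QT, RS, RT, SU, TU
  2-simplices (4): PQS, PQT, QRS, QRT

so the chain groups are C_0 ≅ Z^6, C_1 ≅ Z^10, C_2 ≅ Z^4.

∂_1: C_1 → C_0 sends each edge [p,q] (with p < q) to q − p.
The resulting 6×10 matrix has rank 5, and its Smith normal form has invariant factors (1,1,1,1,1).

Boundary ∂_2: C_2 → C_1 acts by ∂[p,q,r] = [q,r] − [p,r] + [p,q]. For instance
  ∂PQT = QT − PT + PQ,
  ∂QRT = RT − QT + QR.
As a 10×4 matrix over Z this has rank 4, with invariant factors (1,1,1,1).

Now H_k = ker ∂_k / im ∂_{k+1}, so:

  H_0: rank C_0 − rank ∂_1 = 6 − 5 = 1, and the invariant factors of ∂_1 are all 1, so H_0 ≅ Z.
  H_1: rank ker ∂_1 − rank ∂_2 = (10 − 5) − 4 = 1, and the invariant factors of ∂_2 are all 1, so H_1 ≅ Z.
  H_2: rank ker ∂_2 − rank ∂_3 = (4 − 4) − 0 = 0, and there is no ∂_3, so H_2 ≅ 0.

As a check, the Euler characteristic is 6 − 10 + 4 = 0, which agrees with 1 − 1 + 0 = 0.

H_0 ≅ Z,  H_1 ≅ Z,  H_2 = 0.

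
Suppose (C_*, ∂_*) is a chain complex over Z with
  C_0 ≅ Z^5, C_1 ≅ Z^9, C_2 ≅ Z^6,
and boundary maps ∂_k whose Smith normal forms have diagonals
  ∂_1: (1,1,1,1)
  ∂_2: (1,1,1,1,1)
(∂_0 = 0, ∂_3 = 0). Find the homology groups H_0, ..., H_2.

H_0 = Z,  H_1 = 0,  H_2 = Z.

H_0: b_0 = 5 − 0 − 4 = 1; torsion from ∂_1 factors > 1: none. So H_0 = Z.
H_1: b_1 = 9 − 4 − 5 = 0; torsion from ∂_2 factors > 1: none. So H_1 = 0.
H_2: b_2 = 6 − 5 − 0 = 1; torsion from ∂_3 factors > 1: none. So H_2 = Z.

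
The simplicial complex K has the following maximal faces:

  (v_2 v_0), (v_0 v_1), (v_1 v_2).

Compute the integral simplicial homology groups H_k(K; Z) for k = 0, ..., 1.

H_0 ≅ Z,  H_1 ≅ Z.

We work with the vertex ordering v_0 < v_1 < v_2. The simplices of K, each written with vertices in increasing order, are:

  0-simplices (3): [v_0], [v_1], [v_2]
  1-simplices (3): [v_0,v_1], [v_0,v_2], [v_1,v_2]

so the chain groups are C_0 ≅ Z^3, C_1 ≅ Z^3.

Boundary ∂_1: C_1 → C_0 sends each edge [p,q] (with p < q) to q − p. For instance
  ∂[v_0,v_1] = [v_1] − [v_0].
The resulting 3×3 matrix has rank 2, and its Smith normal form has invariant factors (1,1).

Reading off H_k = ker ∂_k / im ∂_{k+1}:

  H_0: rank C_0 − rank ∂_1 = 3 − 2 = 1, and the invariant factors of ∂_1 are all 1, so H_0 ≅ Z.
  H_1: rank ker ∂_1 − rank ∂_2 = (3 − 2) − 0 = 1, and there is no ∂_2, so H_1 ≅ Z.

As a check, the Euler characteristic is 3 − 3 = 0, which agrees with 1 − 1 = 0.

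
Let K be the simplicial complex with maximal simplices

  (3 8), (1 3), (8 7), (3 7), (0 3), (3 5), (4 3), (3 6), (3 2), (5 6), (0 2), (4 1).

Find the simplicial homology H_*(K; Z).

H_0 = Z,  H_1 = Z^4.

Fix the vertex order 0 < 1 < 2 < 3 < 4 < 5 < 6 < 7 < 8 and write every simplex with vertices in increasing order. Then dim K = 1 and the simplices of K are:

  0-simplices (9): [0], [1], [2], [3], [4], [5], [6], [7], [8]
  1-simplices (12): [0,2], [0,3], [1,3], [1,4], [2,3], [3,4], [3,5], [3,6], [3,7], [3,8], [5,6], [7,8]

so the chain groups are C_0 ≅ Z^9, C_1 ≅ Z^12.

∂_1: C_1 → C_0 is given by ∂[p,q] = [q] − [p]. For instance
  ∂[3,6] = [6] − [3].
As a 9×12 matrix over Z this has rank 8, with invariant factors (1,1,1,1,1,1,1,1).

Reading off H_k = ker ∂_k / im ∂_{k+1}:

  H_0: rank C_0 − rank ∂_1 = 9 − 8 = 1, and the invariant factors of ∂_1 are all 1, so H_0 ≅ Z.
  H_1: rank ker ∂_1 − rank ∂_2 = (12 − 8) − 0 = 4, and there is no ∂_2, so H_1 ≅ Z^4.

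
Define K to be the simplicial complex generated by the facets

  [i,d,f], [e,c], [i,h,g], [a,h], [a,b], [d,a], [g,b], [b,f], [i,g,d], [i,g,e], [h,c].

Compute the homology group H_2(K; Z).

Fix the vertex order a < b < c < d < e < f < g < h < i and write every simplex with vertices in increasing order. Then dim K = 2 and the simplices of K are:

  0-simplices (9): a, b, c, d, e, f, g, h, i
  1-simplices (16): ab, ad, ah, bf, bg, ce, ch, df, dg, di, eg, ei, fi, gh, gi, hi
  2-simplices (4): dfi, dgi, egi, ghi

Hence C_0 ≅ Z^9, C_1 ≅ Z^16, C_2 ≅ Z^4.

Boundary ∂_1: C_1 → C_0 sends each edge [p,q] (with p < q) to q − p.
The 9×16 boundary matrix has rank 8 and Smith normal form diag(1,1,1,1,1,1,1,1).

The boundary map ∂_2: C_2 → C_1 maps a triangle to the signed sum of its edges. For instance
  ∂dfi = fi − di + df,
  ∂egi = gi − ei + eg.
The 16×4 boundary matrix has rank 4 and Smith normal form diag(1,1,1,1).

Reading off H_k = ker ∂_k / im ∂_{k+1}:

  H_2: rank ker ∂_2 − rank ∂_3 = (4 − 4) − 0 = 0, and there is no ∂_3, so H_2 ≅ 0.

H_2 = 0.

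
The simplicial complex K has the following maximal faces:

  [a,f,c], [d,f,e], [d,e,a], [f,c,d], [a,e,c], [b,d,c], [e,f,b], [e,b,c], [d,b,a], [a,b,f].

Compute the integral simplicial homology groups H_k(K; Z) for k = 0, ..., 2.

H_0 ≅ Z,  H_1 ≅ Z/2,  H_2 = 0.

Order the vertices as a < b < c < d < e < f. Listing each simplex with vertices in this order, K has dimension 2 with simplices:

  0-simplices (6): a, b, c, d, e, f
  1-simplices (15): ab, ac, ad, ae, af, bc, bd, be, bf, cd, ce, cf, de, df, ef
  2-simplices (10): abd, abf, ace, acf, ade, bcd, bce, bef, cdf, def

giving chain groups C_0 ≅ Z^6, C_1 ≅ Z^15, C_2 ≅ Z^10.

∂_1: C_1 → C_0 is given by ∂[p,q] = [q] − [p].
As a 6×15 matrix over Z this has rank 5, with invariant factors (1,1,1,1,1).

Boundary ∂_2: C_2 → C_1 maps a triangle to the signed sum of its edges. For instance
  ∂abd = bd − ad + ab,
  ∂def = ef − df + de.
The 15×10 boundary matrix has rank 10 and Smith normal form diag(1,1,1,1,1,1,1,1,1,2).

From H_k ≅ ker(∂_k) / im(∂_{k+1}) we obtain:

  H_0: rank C_0 − rank ∂_1 = 6 − 5 = 1, and the invariant factors of ∂_1 are all 1, so H_0 = Z.
  H_1: rank ker ∂_1 − rank ∂_2 = (15 − 5) − 10 = 0, and ∂_2 has invariant factor 2 > 1, so H_1 = Z/2.
  H_2: rank ker ∂_2 − rank ∂_3 = (10 − 10) − 0 = 0, and there is no ∂_3, so H_2 = 0.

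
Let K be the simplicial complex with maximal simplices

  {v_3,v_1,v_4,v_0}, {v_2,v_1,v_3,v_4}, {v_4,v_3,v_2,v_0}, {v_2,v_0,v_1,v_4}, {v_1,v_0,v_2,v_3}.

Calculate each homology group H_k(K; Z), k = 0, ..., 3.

H_0 = Z,  H_1 = 0,  H_2 = 0,  H_3 = Z.

Take the total order v_0 < v_1 < v_2 < v_3 < v_4 on the vertex set. Then K (dimension 3) consists of the simplices:

  0-simplices (5): [v_0], [v_1], [v_2], [v_3], [v_4]
  1-simplices (10): [v_0,v_1], [v_0,v_2], [v_0,v_3], [v_0,v_4], [v_1,v_2], [v_1,v_3], [v_1,v_4], [v_2,v_3], [v_2,v_4], [v_3,v_4]
  2-simplices (10): [v_0,v_1,v_2], [v_0,v_1,v_3], [v_0,v_1,v_4], [v_0,v_2,v_3], [v_0,v_2,v_4], [v_0,v_3,v_4], [v_1,v_2,v_3], [v_1,v_2,v_4], [v_1,v_3,v_4], [v_2,v_3,v_4]
  3-simplices (5): [v_0,v_1,v_2,v_3], [v_0,v_1,v_2,v_4], [v_0,v_1,v_3,v_4], [v_0,v_2,v_3,v_4], [v_1,v_2,v_3,v_4]

so the chain groups are C_0 ≅ Z^5, C_1 ≅ Z^10, C_2 ≅ Z^10, C_3 ≅ Z^5.

Boundary ∂_1: C_1 → C_0 maps an edge to its endpoints' difference, ∂[p,q] = q − p.
The resulting 5×10 matrix has rank 4, and its Smith normal form has invariant factors (1,1,1,1).

∂_2: C_2 → C_1 acts by ∂[p,q,r] = [q,r] − [p,r] + [p,q]. For instance
  ∂[v_0,v_1,v_3] = [v_1,v_3] − [v_0,v_3] + [v_0,v_1],
  ∂[v_0,v_1,v_2] = [v_1,v_2] − [v_0,v_2] + [v_0,v_1].
As a 10×10 matrix over Z this has rank 6, with invariant factors (1,1,1,1,1,1).

Boundary ∂_3: C_3 → C_2 sends each 3-simplex σ to the alternating sum Σ_i (−1)^i (σ with its i-th vertex removed). For instance
  ∂[v_1,v_2,v_3,v_4] = [v_2,v_3,v_4] − [v_1,v_3,v_4] + [v_1,v_2,v_4] − [v_1,v_2,v_3],
  ∂[v_0,v_1,v_3,v_4] = [v_1,v_3,v_4] − [v_0,v_3,v_4] + [v_0,v_1,v_4] − [v_0,v_1,v_3].
As a 10×5 matrix over Z this has rank 4, with invariant factors (1,1,1,1).

From H_k ≅ ker(∂_k) / im(∂_{k+1}) we obtain:

  H_0: rank C_0 − rank ∂_1 = 5 − 4 = 1, and the invariant factors of ∂_1 are all 1, so H_0 ≅ Z.
  H_1: rank ker ∂_1 − rank ∂_2 = (10 − 4) − 6 = 0, and the invariant factors of ∂_2 are all 1, so H_1 ≅ 0.
  H_2: rank ker ∂_2 − rank ∂_3 = (10 − 6) − 4 = 0, and the invariant factors of ∂_3 are all 1, so H_2 ≅ 0.
  H_3: rank ker ∂_3 − rank ∂_4 = (5 − 4) − 0 = 1, and there is no ∂_4, so H_3 ≅ Z.

(K is a triangulation of the 3-sphere S^3.)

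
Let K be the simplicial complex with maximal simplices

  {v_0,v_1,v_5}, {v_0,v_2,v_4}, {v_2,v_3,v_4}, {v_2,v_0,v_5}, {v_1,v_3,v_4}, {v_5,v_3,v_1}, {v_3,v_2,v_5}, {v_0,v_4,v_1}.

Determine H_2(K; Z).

Fix the vertex order v_0 < v_1 < v_2 < v_3 < v_4 < v_5 and write every simplex with vertices in increasing order. Then dim K = 2 and the simplices of K are:

  0-simplices (6): [v_0], [v_1], [v_2], [v_3], [v_4], [v_5]
  1-simplices (12): [v_0,v_1], [v_0,v_2], [v_0,v_4], [v_0,v_5], [v_1,v_3], [v_1,v_4], [v_1,v_5], [v_2,v_3], [v_2,v_4], [v_2,v_5], [v_3,v_4], [v_3,v_5]
  2-simplices (8): [v_0,v_1,v_4], [v_0,v_1,v_5], [v_0,v_2,v_4], [v_0,v_2,v_5], [v_1,v_3,v_4], [v_1,v_3,v_5], [v_2,v_3,v_4], [v_2,v_3,v_5]

so the chain groups are C_0 ≅ Z^6, C_1 ≅ Z^12, C_2 ≅ Z^8.

∂_1: C_1 → C_0 is given by ∂[p,q] = [q] − [p]. For instance
  ∂[v_1,v_5] = [v_5] − [v_1].
The 6×12 boundary matrix has rank 5 and Smith normal form diag(1,1,1,1,1).

∂_2: C_2 → C_1 maps a triangle to the signed sum of its edges. For instance
  ∂[v_1,v_3,v_4] = [v_3,v_4] − [v_1,v_4] + [v_1,v_3],
  ∂[v_2,v_3,v_5] = [v_3,v_5] − [v_2,v_5] + [v_2,v_3].
As a 12×8 matrix over Z this has rank 7, with invariant factors (1,1,1,1,1,1,1).

Computing H_k = (kernel of ∂_k) / (image of ∂_{k+1}):

  H_2: rank ker ∂_2 − rank ∂_3 = (8 − 7) − 0 = 1, and there is no ∂_3, so H_2 ≅ Z.

H_2 ≅ Z.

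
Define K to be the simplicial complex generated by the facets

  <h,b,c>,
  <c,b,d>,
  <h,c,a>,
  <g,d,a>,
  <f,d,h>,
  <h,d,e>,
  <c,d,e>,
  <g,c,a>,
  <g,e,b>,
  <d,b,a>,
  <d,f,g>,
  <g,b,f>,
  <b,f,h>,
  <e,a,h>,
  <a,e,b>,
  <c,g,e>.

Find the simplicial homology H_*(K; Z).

K has 8 vertices, 24 edges, 16 triangles.
rank ∂_0 = 0, rank ∂_1 = 7 ⇒ b_0 = 8 − 0 − 7 = 1; all invariant factors of ∂_1 are 1 so no torsion. So H_0 ≅ Z.
rank ∂_1 = 7, rank ∂_2 = 15 ⇒ b_1 = 24 − 7 − 15 = 2; all invariant factors of ∂_2 are 1 so no torsion. So H_1 ≅ Z^2.
rank ∂_2 = 15, rank ∂_3 = 0 ⇒ b_2 = 16 − 15 − 0 = 1. So H_2 ≅ Z.

H_0 = Z,  H_1 = Z^2,  H_2 = Z.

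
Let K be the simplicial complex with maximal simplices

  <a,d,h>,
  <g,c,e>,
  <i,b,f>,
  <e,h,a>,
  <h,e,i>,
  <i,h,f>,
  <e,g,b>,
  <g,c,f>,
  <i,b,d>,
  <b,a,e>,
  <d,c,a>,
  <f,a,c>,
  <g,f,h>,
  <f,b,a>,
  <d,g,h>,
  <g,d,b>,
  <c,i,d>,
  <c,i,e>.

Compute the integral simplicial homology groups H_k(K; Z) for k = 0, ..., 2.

Fix the vertex order a < b < c < d < e < f < g < h < i and write every simplex with vertices in increasing order. Then dim K = 2 and the simplices of K are:

  0-simplices (9): a, b, c, d, e, f, g, h, i
  1-simplices (27): ab, ac, ad, ae, af, ah, bd, be, bf, bg, bi, cd, ce, cf, cg, ci, dg, dh, di, eg, eh, ei, fg, fh, fi, gh, hi
  2-simplices (18): abe, abf, acd, acf, adh, aeh, bdg, bdi, beg, bfi, cdi, ceg, cei, cfg, dgh, ehi, fgh, fhi

Hence C_0 ≅ Z^9, C_1 ≅ Z^27, C_2 ≅ Z^18.

Boundary ∂_1: C_1 → C_0 is given by ∂[p,q] = [q] − [p].
The 9×27 boundary matrix has rank 8 and Smith normal form diag(1,1,1,1,1,1,1,1).

∂_2: C_2 → C_1 sends each 2-simplex [p,q,r] to [q,r] − [p,r] + [p,q]. For instance
  ∂fgh = gh − fh + fg,
  ∂dgh = gh − dh + dg.
This gives a 27×18 integer matrix of rank 17; reducing to Smith normal form yields diagonal entries (1,1,1,1,1,1,1,1,1,1,1,1,1,1,1,1,1).

Now H_k = ker ∂_k / im ∂_{k+1}, so:

  H_0: rank C_0 − rank ∂_1 = 9 − 8 = 1, and the invariant factors of ∂_1 are all 1, so H_0 ≅ Z.
  H_1: rank ker ∂_1 − rank ∂_2 = (27 − 8) − 17 = 2, and the invariant factors of ∂_2 are all 1, so H_1 ≅ Z^2.
  H_2: rank ker ∂_2 − rank ∂_3 = (18 − 17) − 0 = 1, and there is no ∂_3, so H_2 ≅ Z.

H_0 = Z,  H_1 = Z^2,  H_2 = Z.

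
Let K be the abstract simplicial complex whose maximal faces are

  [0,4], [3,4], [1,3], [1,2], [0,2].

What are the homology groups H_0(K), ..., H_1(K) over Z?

We work with the vertex ordering 0 < 1 < 2 < 3 < 4. The simplices of K, each written with vertices in increasing order, are:

  0-simplices (5): [0], [1], [2], [3], [4]
  1-simplices (5): [0,2], [0,4], [1,2], [1,3], [3,4]

giving chain groups C_0 ≅ Z^5, C_1 ≅ Z^5.

The boundary map ∂_1: C_1 → C_0 is given by ∂[p,q] = [q] − [p]. For instance
  ∂[1,2] = [2] − [1].
As a 5×5 matrix over Z this has rank 4, with invariant factors (1,1,1,1).

From H_k ≅ ker(∂_k) / im(∂_{k+1}) we obtain:

  H_0: rank C_0 − rank ∂_1 = 5 − 4 = 1, and the invariant factors of ∂_1 are all 1, so H_0 = Z.
  H_1: rank ker ∂_1 − rank ∂_2 = (5 − 4) − 0 = 1, and there is no ∂_2, so H_1 = Z.

As a check, the Euler characteristic is 5 − 5 = 0, which agrees with 1 − 1 = 0.
(K is a triangulation of the circle S^1.)

H_0 ≅ Z,  H_1 ≅ Z.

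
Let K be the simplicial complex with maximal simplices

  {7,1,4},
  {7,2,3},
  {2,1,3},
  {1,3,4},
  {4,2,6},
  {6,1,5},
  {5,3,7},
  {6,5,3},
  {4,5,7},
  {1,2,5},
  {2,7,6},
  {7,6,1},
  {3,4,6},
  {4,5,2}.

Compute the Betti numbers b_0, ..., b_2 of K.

Order the vertices as 1 < 2 < 3 < 4 < 5 < 6 < 7. Listing each simplex with vertices in this order, K has dimension 2 with simplices:

  0-simplices (7): [1], [2], [3], [4], [5], [6], [7]
  1-simplices (21): [1,2], [1,3], [1,4], [1,5], [1,6], [1,7], [2,3], [2,4], [2,5], [2,6], [2,7], [3,4], [3,5], [3,6], [3,7], [4,5], [4,6], [4,7], [5,6], [5,7], [6,7]
  2-simplices (14): [1,2,3], [1,2,5], [1,3,4], [1,4,7], [1,5,6], [1,6,7], [2,3,7], [2,4,5], [2,4,6], [2,6,7], [3,4,6], [3,5,6], [3,5,7], [4,5,7]

so the chain groups are C_0 ≅ Z^7, C_1 ≅ Z^21, C_2 ≅ Z^14.

Boundary ∂_1: C_1 → C_0 sends each edge [p,q] (with p < q) to q − p.
As a 7×21 matrix over Z this has rank 6, with invariant factors (1,1,1,1,1,1).

Boundary ∂_2: C_2 → C_1 acts by ∂[p,q,r] = [q,r] − [p,r] + [p,q]. For instance
  ∂[1,2,5] = [2,5] − [1,5] + [1,2],
  ∂[1,4,7] = [4,7] − [1,7] + [1,4].
This gives a 21×14 integer matrix of rank 13; reducing to Smith normal form yields diagonal entries (1,1,1,1,1,1,1,1,1,1,1,1,1).

Computing H_k = (kernel of ∂_k) / (image of ∂_{k+1}):

  H_0: rank C_0 − rank ∂_1 = 7 − 6 = 1, and the invariant factors of ∂_1 are all 1, so H_0 = Z.
  H_1: rank ker ∂_1 − rank ∂_2 = (21 − 6) − 13 = 2, and the invariant factors of ∂_2 are all 1, so H_1 = Z^2.
  H_2: rank ker ∂_2 − rank ∂_3 = (14 − 13) − 0 = 1, and there is no ∂_3, so H_2 = Z.

Hence the Betti numbers are b_0 = 1, b_1 = 2, b_2 = 1.

b_0 = 1, b_1 = 2, b_2 = 1.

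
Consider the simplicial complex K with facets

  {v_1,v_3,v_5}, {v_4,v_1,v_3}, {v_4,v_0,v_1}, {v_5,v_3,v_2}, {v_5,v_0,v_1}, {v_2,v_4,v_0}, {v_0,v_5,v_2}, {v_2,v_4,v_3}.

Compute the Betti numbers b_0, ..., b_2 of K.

b_0 = 1, b_1 = 0, b_2 = 1.

Fix the vertex order v_0 < v_1 < v_2 < v_3 < v_4 < v_5 and write every simplex with vertices in increasing order. Then dim K = 2 and the simplices of K are:

  0-simplices (6): [v_0], [v_1], [v_2], [v_3], [v_4], [v_5]
  1-simplices (12): [v_0,v_1], [v_0,v_2], [v_0,v_4], [v_0,v_5], [v_1,v_3], [v_1,v_4], [v_1,v_5], [v_2,v_3], [v_2,v_4], [v_2,v_5], [v_3,v_4], [v_3,v_5]
  2-simplices (8): [v_0,v_1,v_4], [v_0,v_1,v_5], [v_0,v_2,v_4], [v_0,v_2,v_5], [v_1,v_3,v_4], [v_1,v_3,v_5], [v_2,v_3,v_4], [v_2,v_3,v_5]

Hence C_0 ≅ Z^6, C_1 ≅ Z^12, C_2 ≅ Z^8.

Boundary ∂_1: C_1 → C_0 is given by ∂[p,q] = [q] − [p]. For instance
  ∂[v_2,v_3] = [v_3] − [v_2].
The 6×12 boundary matrix has rank 5 and Smith normal form diag(1,1,1,1,1).

∂_2: C_2 → C_1 maps a triangle to the signed sum of its edges. For instance
  ∂[v_2,v_3,v_4] = [v_3,v_4] − [v_2,v_4] + [v_2,v_3],
  ∂[v_0,v_1,v_4] = [v_1,v_4] − [v_0,v_4] + [v_0,v_1].
As a 12×8 matrix over Z this has rank 7, with invariant factors (1,1,1,1,1,1,1).

Reading off H_k = ker ∂_k / im ∂_{k+1}:

  H_0: rank C_0 − rank ∂_1 = 6 − 5 = 1, and the invariant factors of ∂_1 are all 1, so H_0 = Z.
  H_1: rank ker ∂_1 − rank ∂_2 = (12 − 5) − 7 = 0, and the invariant factors of ∂_2 are all 1, so H_1 = 0.
  H_2: rank ker ∂_2 − rank ∂_3 = (8 − 7) − 0 = 1, and there is no ∂_3, so H_2 = Z.

As a check, the Euler characteristic is 6 − 12 + 8 = 2, which agrees with 1 − 0 + 1 = 2.

Hence the Betti numbers are b_0 = 1, b_1 = 0, b_2 = 1.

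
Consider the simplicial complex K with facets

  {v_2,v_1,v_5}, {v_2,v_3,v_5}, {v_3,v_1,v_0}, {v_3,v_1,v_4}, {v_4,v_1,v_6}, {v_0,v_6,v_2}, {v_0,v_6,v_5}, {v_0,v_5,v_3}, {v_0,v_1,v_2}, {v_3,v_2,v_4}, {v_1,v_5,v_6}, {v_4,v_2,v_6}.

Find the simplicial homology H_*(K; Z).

Take the total order v_0 < v_1 < v_2 < v_3 < v_4 < v_5 < v_6 on the vertex set. Then K (dimension 2) consists of the simplices:

  0-simplices (7): [v_0], [v_1], [v_2], [v_3], [v_4], [v_5], [v_6]
  1-simplices (18): (18 of them)
  2-simplices (12): (12 of them)

so the chain groups are C_0 ≅ Z^7, C_1 ≅ Z^18, C_2 ≅ Z^12.

∂_1: C_1 → C_0 maps an edge to its endpoints' difference, ∂[p,q] = q − p. For instance
  ∂[v_0,v_6] = [v_6] − [v_0].
As a 7×18 matrix over Z this has rank 6, with invariant factors (1,1,1,1,1,1).

The boundary map ∂_2: C_2 → C_1 maps a triangle to the signed sum of its edges. For instance
  ∂[v_0,v_1,v_3] = [v_1,v_3] − [v_0,v_3] + [v_0,v_1],
  ∂[v_2,v_4,v_6] = [v_4,v_6] − [v_2,v_6] + [v_2,v_4].
The resulting 18×12 matrix has rank 12, and its Smith normal form has invariant factors (1,1,1,1,1,1,1,1,1,1,1,2).

Reading off H_k = ker ∂_k / im ∂_{k+1}:

  H_0: rank C_0 − rank ∂_1 = 7 − 6 = 1, and the invariant factors of ∂_1 are all 1, so H_0 = Z.
  H_1: rank ker ∂_1 − rank ∂_2 = (18 − 6) − 12 = 0, and ∂_2 has invariant factor 2 > 1, so H_1 = Z/2.
  H_2: rank ker ∂_2 − rank ∂_3 = (12 − 12) − 0 = 0, and there is no ∂_3, so H_2 = 0.

As a check, the Euler characteristic is 7 − 18 + 12 = 1, which agrees with 1 − 0 + 0 = 1.
(K is a triangulation of the real projective plane RP^2.)

H_0 ≅ Z,  H_1 ≅ Z/2,  H_2 = 0.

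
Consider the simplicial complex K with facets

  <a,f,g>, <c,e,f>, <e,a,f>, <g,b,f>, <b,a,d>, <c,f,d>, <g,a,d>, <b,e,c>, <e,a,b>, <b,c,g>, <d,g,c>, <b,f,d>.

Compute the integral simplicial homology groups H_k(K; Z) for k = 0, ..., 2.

Take the total order a < b < c < d < e < f < g on the vertex set. Then K (dimension 2) consists of the simplices:

  0-simplices (7): a, b, c, d, e, f, g
  1-simplices (18): ab, ad, ae, af, ag, bc, bd, be, bf, bg, cd, ce, cf, cg, df, dg, ef, fg
  2-simplices (12): abd, abe, adg, aef, afg, bce, bcg, bdf, bfg, cdf, cdg, cef

so the chain groups are C_0 ≅ Z^7, C_1 ≅ Z^18, C_2 ≅ Z^12.

Boundary ∂_1: C_1 → C_0 is given by ∂[p,q] = [q] − [p].
The 7×18 boundary matrix has rank 6 and Smith normal form diag(1,1,1,1,1,1).

∂_2: C_2 → C_1 sends each 2-simplex [p,q,r] to [q,r] − [p,r] + [p,q]. For instance
  ∂abe = be − ae + ab,
  ∂abd = bd − ad + ab.
As a 18×12 matrix over Z this has rank 12, with invariant factors (1,1,1,1,1,1,1,1,1,1,1,2).

Computing H_k = (kernel of ∂_k) / (image of ∂_{k+1}):

  H_0: rank C_0 − rank ∂_1 = 7 − 6 = 1, and the invariant factors of ∂_1 are all 1, so H_0 ≅ Z.
  H_1: rank ker ∂_1 − rank ∂_2 = (18 − 6) − 12 = 0, and ∂_2 has invariant factor 2 > 1, so H_1 ≅ Z/2Z.
  H_2: rank ker ∂_2 − rank ∂_3 = (12 − 12) − 0 = 0, and there is no ∂_3, so H_2 ≅ 0.

H_0 ≅ Z,  H_1 ≅ Z/2Z,  H_2 = 0.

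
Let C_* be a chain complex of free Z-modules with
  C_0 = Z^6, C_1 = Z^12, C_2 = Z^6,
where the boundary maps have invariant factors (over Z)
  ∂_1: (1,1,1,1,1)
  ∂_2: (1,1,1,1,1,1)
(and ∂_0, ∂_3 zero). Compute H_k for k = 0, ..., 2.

H_0 ≅ Z,  H_1 ≅ Z,  H_2 = 0.

H_0: b_0 = 6 − 0 − 5 = 1; torsion from ∂_1 factors > 1: none. So H_0 ≅ Z.
H_1: b_1 = 12 − 5 − 6 = 1; torsion from ∂_2 factors > 1: none. So H_1 ≅ Z.
H_2: b_2 = 6 − 6 − 0 = 0; torsion from ∂_3 factors > 1: none. So H_2 ≅ 0.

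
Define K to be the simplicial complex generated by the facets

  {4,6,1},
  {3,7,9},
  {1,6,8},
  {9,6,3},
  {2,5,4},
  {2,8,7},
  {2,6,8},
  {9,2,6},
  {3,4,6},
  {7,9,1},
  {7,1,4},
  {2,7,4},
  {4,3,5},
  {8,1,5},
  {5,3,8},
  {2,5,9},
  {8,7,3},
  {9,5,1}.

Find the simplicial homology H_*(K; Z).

H_0 = Z,  H_1 = Z^2,  H_2 = Z.

We work with the vertex ordering 1 < 2 < 3 < 4 < 5 < 6 < 7 < 8 < 9. The simplices of K, each written with vertices in increasing order, are:

  0-simplices (9): [1], [2], [3], [4], [5], [6], [7], [8], [9]
  1-simplices (27): (27 of them)
  2-simplices (18): [1,4,6], [1,4,7], [1,5,8], [1,5,9], [1,6,8], [1,7,9], [2,4,5], [2,4,7], [2,5,9], [2,6,8], [2,6,9], [2,7,8], [3,4,5], [3,4,6], [3,5,8], [3,6,9], [3,7,8], [3,7,9]

so the chain groups are C_0 ≅ Z^9, C_1 ≅ Z^27, C_2 ≅ Z^18.

∂_1: C_1 → C_0 is given by ∂[p,q] = [q] − [p]. For instance
  ∂[1,4] = [4] − [1].
This gives a 9×27 integer matrix of rank 8; reducing to Smith normal form yields diagonal entries (1,1,1,1,1,1,1,1).

The boundary map ∂_2: C_2 → C_1 maps a triangle to the signed sum of its edges. For instance
  ∂[2,5,9] = [5,9] − [2,9] + [2,5],
  ∂[2,4,5] = [4,5] − [2,5] + [2,4].
The 27×18 boundary matrix has rank 17 and Smith normal form diag(1,1,1,1,1,1,1,1,1,1,1,1,1,1,1,1,1).

From H_k ≅ ker(∂_k) / im(∂_{k+1}) we obtain:

  H_0: rank C_0 − rank ∂_1 = 9 − 8 = 1, and the invariant factors of ∂_1 are all 1, so H_0 = Z.
  H_1: rank ker ∂_1 − rank ∂_2 = (27 − 8) − 17 = 2, and the invariant factors of ∂_2 are all 1, so H_1 = Z^2.
  H_2: rank ker ∂_2 − rank ∂_3 = (18 − 17) − 0 = 1, and there is no ∂_3, so H_2 = Z.

As a check, the Euler characteristic is 9 − 27 + 18 = 0, which agrees with 1 − 2 + 1 = 0.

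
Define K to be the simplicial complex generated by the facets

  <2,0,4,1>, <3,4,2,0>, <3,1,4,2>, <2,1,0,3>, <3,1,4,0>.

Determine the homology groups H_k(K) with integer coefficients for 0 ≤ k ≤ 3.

H_0 = Z,  H_1 = 0,  H_2 = 0,  H_3 = Z.

Order the vertices as 0 < 1 < 2 < 3 < 4. Listing each simplex with vertices in this order, K has dimension 3 with simplices:

  0-simplices (5): [0], [1], [2], [3], [4]
  1-simplices (10): [0,1], [0,2], [0,3], [0,4], [1,2], [1,3], [1,4], [2,3], [2,4], [3,4]
  2-simplices (10): [0,1,2], [0,1,3], [0,1,4], [0,2,3], [0,2,4], [0,3,4], [1,2,3], [1,2,4], [1,3,4], [2,3,4]
  3-simplices (5): [0,1,2,3], [0,1,2,4], [0,1,3,4], [0,2,3,4], [1,2,3,4]

so the chain groups are C_0 ≅ Z^5, C_1 ≅ Z^10, C_2 ≅ Z^10, C_3 ≅ Z^5.

Boundary ∂_1: C_1 → C_0 sends each edge [p,q] (with p < q) to q − p.
This gives a 5×10 integer matrix of rank 4; reducing to Smith normal form yields diagonal entries (1,1,1,1).

∂_2: C_2 → C_1 sends each 2-simplex [p,q,r] to [q,r] − [p,r] + [p,q]. For instance
  ∂[2,3,4] = [3,4] − [2,4] + [2,3],
  ∂[0,2,4] = [2,4] − [0,4] + [0,2].
As a 10×10 matrix over Z this has rank 6, with invariant factors (1,1,1,1,1,1).

Boundary ∂_3: C_3 → C_2 sends each 3-simplex σ to the alternating sum Σ_i (−1)^i (σ with its i-th vertex removed). For instance
  ∂[0,1,2,4] = [1,2,4] − [0,2,4] + [0,1,4] − [0,1,2],
  ∂[0,2,3,4] = [2,3,4] − [0,3,4] + [0,2,4] − [0,2,3].
This gives a 10×5 integer matrix of rank 4; reducing to Smith normal form yields diagonal entries (1,1,1,1).

Computing H_k = (kernel of ∂_k) / (image of ∂_{k+1}):

  H_0: rank C_0 − rank ∂_1 = 5 − 4 = 1, and the invariant factors of ∂_1 are all 1, so H_0 ≅ Z.
  H_1: rank ker ∂_1 − rank ∂_2 = (10 − 4) − 6 = 0, and the invariant factors of ∂_2 are all 1, so H_1 ≅ 0.
  H_2: rank ker ∂_2 − rank ∂_3 = (10 − 6) − 4 = 0, and the invariant factors of ∂_3 are all 1, so H_2 ≅ 0.
  H_3: rank ker ∂_3 − rank ∂_4 = (5 − 4) − 0 = 1, and there is no ∂_4, so H_3 ≅ Z.

As a check, the Euler characteristic is 5 − 10 + 10 − 5 = 0, which agrees with 1 − 0 + 0 − 1 = 0.
(K is a triangulation of the 3-sphere S^3.)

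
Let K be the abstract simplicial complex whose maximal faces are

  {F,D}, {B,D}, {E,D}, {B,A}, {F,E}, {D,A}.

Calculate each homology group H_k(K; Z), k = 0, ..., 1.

Take the total order A < B < D < E < F on the vertex set. Then K (dimension 1) consists of the simplices:

  0-simplices (5): A, B, D, E, F
  1-simplices (6): AB, AD, BD, DE, DF, EF

so the chain groups are C_0 ≅ Z^5, C_1 ≅ Z^6.

∂_1: C_1 → C_0 is given by ∂[p,q] = [q] − [p]. For instance
  ∂BD = D − B.
The resulting 5×6 matrix has rank 4, and its Smith normal form has invariant factors (1,1,1,1).

From H_k ≅ ker(∂_k) / im(∂_{k+1}) we obtain:

  H_0: rank C_0 − rank ∂_1 = 5 − 4 = 1, and the invariant factors of ∂_1 are all 1, so H_0 = Z.
  H_1: rank ker ∂_1 − rank ∂_2 = (6 − 4) − 0 = 2, and there is no ∂_2, so H_1 = Z^2.

H_0 ≅ Z,  H_1 ≅ Z^2.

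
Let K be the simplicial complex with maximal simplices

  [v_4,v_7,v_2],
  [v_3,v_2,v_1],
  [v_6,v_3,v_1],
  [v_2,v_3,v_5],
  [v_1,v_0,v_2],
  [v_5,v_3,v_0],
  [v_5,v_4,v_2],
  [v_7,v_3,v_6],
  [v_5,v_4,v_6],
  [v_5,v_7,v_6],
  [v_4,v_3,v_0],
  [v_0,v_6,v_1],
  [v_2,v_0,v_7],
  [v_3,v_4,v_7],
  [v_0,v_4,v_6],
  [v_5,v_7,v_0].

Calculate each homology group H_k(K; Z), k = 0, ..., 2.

Fix the vertex order v_0 < v_1 < v_2 < v_3 < v_4 < v_5 < v_6 < v_7 and write every simplex with vertices in increasing order. Then dim K = 2 and the simplices of K are:

  0-simplices (8): [v_0], [v_1], [v_2], [v_3], [v_4], [v_5], [v_6], [v_7]
  1-simplices (24): (24 of them)
  2-simplices (16): (16 of them)

Hence C_0 ≅ Z^8, C_1 ≅ Z^24, C_2 ≅ Z^16.

∂_1: C_1 → C_0 sends each edge [p,q] (with p < q) to q − p. For instance
  ∂[v_6,v_7] = [v_7] − [v_6].
The 8×24 boundary matrix has rank 7 and Smith normal form diag(1,1,1,1,1,1,1).

Boundary ∂_2: C_2 → C_1 maps a triangle to the signed sum of its edges. For instance
  ∂[v_0,v_5,v_7] = [v_5,v_7] − [v_0,v_7] + [v_0,v_5],
  ∂[v_2,v_3,v_5] = [v_3,v_5] − [v_2,v_5] + [v_2,v_3].
The 24×16 boundary matrix has rank 15 and Smith normal form diag(1,1,1,1,1,1,1,1,1,1,1,1,1,1,1).

Reading off H_k = ker ∂_k / im ∂_{k+1}:

  H_0: rank C_0 − rank ∂_1 = 8 − 7 = 1, and the invariant factors of ∂_1 are all 1, so H_0 ≅ Z.
  H_1: rank ker ∂_1 − rank ∂_2 = (24 − 7) − 15 = 2, and the invariant factors of ∂_2 are all 1, so H_1 ≅ Z^2.
  H_2: rank ker ∂_2 − rank ∂_3 = (16 − 15) − 0 = 1, and there is no ∂_3, so H_2 ≅ Z.

As a check, the Euler characteristic is 8 − 24 + 16 = 0, which agrees with 1 − 2 + 1 = 0.

H_0 = Z,  H_1 = Z^2,  H_2 = Z.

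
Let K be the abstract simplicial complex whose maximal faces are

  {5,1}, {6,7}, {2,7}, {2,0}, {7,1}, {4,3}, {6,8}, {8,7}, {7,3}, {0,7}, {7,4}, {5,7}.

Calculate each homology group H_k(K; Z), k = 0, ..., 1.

Take the total order 0 < 1 < 2 < 3 < 4 < 5 < 6 < 7 < 8 on the vertex set. Then K (dimension 1) consists of the simplices:

  0-simplices (9): [0], [1], [2], [3], [4], [5], [6], [7], [8]
  1-simplices (12): [0,2], [0,7], [1,5], [1,7], [2,7], [3,4], [3,7], [4,7], [5,7], [6,7], [6,8], [7,8]

so the chain groups are C_0 ≅ Z^9, C_1 ≅ Z^12.

∂_1: C_1 → C_0 maps an edge to its endpoints' difference, ∂[p,q] = q − p. For instance
  ∂[6,7] = [7] − [6].
As a 9×12 matrix over Z this has rank 8, with invariant factors (1,1,1,1,1,1,1,1).

From H_k ≅ ker(∂_k) / im(∂_{k+1}) we obtain:

  H_0: rank C_0 − rank ∂_1 = 9 − 8 = 1, and the invariant factors of ∂_1 are all 1, so H_0 ≅ Z.
  H_1: rank ker ∂_1 − rank ∂_2 = (12 − 8) − 0 = 4, and there is no ∂_2, so H_1 ≅ Z^4.

As a check, the Euler characteristic is 9 − 12 = -3, which agrees with 1 − 4 = -3.
(K is a triangulation of a wedge of 4 circles.)

H_0 ≅ Z,  H_1 ≅ Z^4.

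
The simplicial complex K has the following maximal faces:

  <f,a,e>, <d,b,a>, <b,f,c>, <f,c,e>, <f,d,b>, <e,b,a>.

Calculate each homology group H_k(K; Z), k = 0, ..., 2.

H_0 ≅ Z,  H_1 ≅ Z,  H_2 = 0.

K has 6 vertices, 12 edges, 6 triangles.
rank ∂_0 = 0, rank ∂_1 = 5 ⇒ b_0 = 6 − 0 − 5 = 1; all invariant factors of ∂_1 are 1 so no torsion. So H_0 ≅ Z.
rank ∂_1 = 5, rank ∂_2 = 6 ⇒ b_1 = 12 − 5 − 6 = 1; all invariant factors of ∂_2 are 1 so no torsion. So H_1 ≅ Z.
rank ∂_2 = 6, rank ∂_3 = 0 ⇒ b_2 = 6 − 6 − 0 = 0. So H_2 ≅ 0.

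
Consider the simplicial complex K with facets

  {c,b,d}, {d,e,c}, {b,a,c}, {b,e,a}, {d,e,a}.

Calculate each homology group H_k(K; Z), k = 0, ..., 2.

K has 5 vertices, 10 edges, 5 triangles.
rank ∂_0 = 0, rank ∂_1 = 4 ⇒ b_0 = 5 − 0 − 4 = 1; all invariant factors of ∂_1 are 1 so no torsion. So H_0 = Z.
rank ∂_1 = 4, rank ∂_2 = 5 ⇒ b_1 = 10 − 4 − 5 = 1; all invariant factors of ∂_2 are 1 so no torsion. So H_1 = Z.
rank ∂_2 = 5, rank ∂_3 = 0 ⇒ b_2 = 5 − 5 − 0 = 0. So H_2 = 0.

H_0 = Z,  H_1 = Z,  H_2 = 0.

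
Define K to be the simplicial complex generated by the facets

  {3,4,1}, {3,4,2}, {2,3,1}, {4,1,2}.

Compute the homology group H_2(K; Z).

Fix the vertex order 1 < 2 < 3 < 4 and write every simplex with vertices in increasing order. Then dim K = 2 and the simplices of K are:

  0-simplices (4): [1], [2], [3], [4]
  1-simplices (6): [1,2], [1,3], [1,4], [2,3], [2,4], [3,4]
  2-simplices (4): [1,2,3], [1,2,4], [1,3,4], [2,3,4]

Hence C_0 ≅ Z^4, C_1 ≅ Z^6, C_2 ≅ Z^4.

∂_1: C_1 → C_0 sends each edge [p,q] (with p < q) to q − p. For instance
  ∂[3,4] = [4] − [3].
The 4×6 boundary matrix has rank 3 and Smith normal form diag(1,1,1).

∂_2: C_2 → C_1 maps a triangle to the signed sum of its edges. For instance
  ∂[1,2,3] = [2,3] − [1,3] + [1,2],
  ∂[2,3,4] = [3,4] − [2,4] + [2,3].
As a 6×4 matrix over Z this has rank 3, with invariant factors (1,1,1).

Now H_k = ker ∂_k / im ∂_{k+1}, so:

  H_2: rank ker ∂_2 − rank ∂_3 = (4 − 3) − 0 = 1, and there is no ∂_3, so H_2 = Z.

H_2 ≅ Z.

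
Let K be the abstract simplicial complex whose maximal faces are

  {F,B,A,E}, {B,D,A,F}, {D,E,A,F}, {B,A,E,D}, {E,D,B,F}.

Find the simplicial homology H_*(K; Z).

Take the total order A < B < D < E < F on the vertex set. Then K (dimension 3) consists of the simplices:

  0-simplices (5): A, B, D, E, F
  1-simplices (10): AB, AD, AE, AF, BD, BE, BF, DE, DF, EF
  2-simplices (10): ABD, ABE, ABF, ADE, ADF, AEF, BDE, BDF, BEF, DEF
  3-simplices (5): ABDE, ABDF, ABEF, ADEF, BDEF

Hence C_0 ≅ Z^5, C_1 ≅ Z^10, C_2 ≅ Z^10, C_3 ≅ Z^5.

The boundary map ∂_1: C_1 → C_0 sends each edge [p,q] (with p < q) to q − p. For instance
  ∂DF = F − D.
The resulting 5×10 matrix has rank 4, and its Smith normal form has invariant factors (1,1,1,1).

∂_2: C_2 → C_1 maps a triangle to the signed sum of its edges. For instance
  ∂BDE = DE − BE + BD,
  ∂ADE = DE − AE + AD.
This gives a 10×10 integer matrix of rank 6; reducing to Smith normal form yields diagonal entries (1,1,1,1,1,1).

The boundary map ∂_3: C_3 → C_2 sends each 3-simplex σ to the alternating sum Σ_i (−1)^i (σ with its i-th vertex removed). For instance
  ∂ABEF = BEF − AEF + ABF − ABE,
  ∂ABDF = BDF − ADF + ABF − ABD.
As a 10×5 matrix over Z this has rank 4, with invariant factors (1,1,1,1).

From H_k ≅ ker(∂_k) / im(∂_{k+1}) we obtain:

  H_0: rank C_0 − rank ∂_1 = 5 − 4 = 1, and the invariant factors of ∂_1 are all 1, so H_0 = Z.
  H_1: rank ker ∂_1 − rank ∂_2 = (10 − 4) − 6 = 0, and the invariant factors of ∂_2 are all 1, so H_1 = 0.
  H_2: rank ker ∂_2 − rank ∂_3 = (10 − 6) − 4 = 0, and the invariant factors of ∂_3 are all 1, so H_2 = 0.
  H_3: rank ker ∂_3 − rank ∂_4 = (5 − 4) − 0 = 1, and there is no ∂_4, so H_3 = Z.

H_0 = Z,  H_1 = 0,  H_2 = 0,  H_3 = Z.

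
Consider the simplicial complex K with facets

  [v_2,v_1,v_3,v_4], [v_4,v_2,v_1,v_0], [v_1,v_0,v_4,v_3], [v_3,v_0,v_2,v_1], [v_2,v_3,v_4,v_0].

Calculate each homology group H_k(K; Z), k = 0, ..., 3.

Order the vertices as v_0 < v_1 < v_2 < v_3 < v_4. Listing each simplex with vertices in this order, K has dimension 3 with simplices:

  0-simplices (5): [v_0], [v_1], [v_2], [v_3], [v_4]
  1-simplices (10): [v_0,v_1], [v_0,v_2], [v_0,v_3], [v_0,v_4], [v_1,v_2], [v_1,v_3], [v_1,v_4], [v_2,v_3], [v_2,v_4], [v_3,v_4]
  2-simplices (10): [v_0,v_1,v_2], [v_0,v_1,v_3], [v_0,v_1,v_4], [v_0,v_2,v_3], [v_0,v_2,v_4], [v_0,v_3,v_4], [v_1,v_2,v_3], [v_1,v_2,v_4], [v_1,v_3,v_4], [v_2,v_3,v_4]
  3-simplices (5): [v_0,v_1,v_2,v_3], [v_0,v_1,v_2,v_4], [v_0,v_1,v_3,v_4], [v_0,v_2,v_3,v_4], [v_1,v_2,v_3,v_4]

so the chain groups are C_0 ≅ Z^5, C_1 ≅ Z^10, C_2 ≅ Z^10, C_3 ≅ Z^5.

The boundary map ∂_1: C_1 → C_0 sends each edge [p,q] (with p < q) to q − p. For instance
  ∂[v_1,v_2] = [v_2] − [v_1].
This gives a 5×10 integer matrix of rank 4; reducing to Smith normal form yields diagonal entries (1,1,1,1).

The boundary map ∂_2: C_2 → C_1 maps a triangle to the signed sum of its edges. For instance
  ∂[v_0,v_3,v_4] = [v_3,v_4] − [v_0,v_4] + [v_0,v_3],
  ∂[v_1,v_2,v_3] = [v_2,v_3] − [v_1,v_3] + [v_1,v_2].
This gives a 10×10 integer matrix of rank 6; reducing to Smith normal form yields diagonal entries (1,1,1,1,1,1).

The boundary map ∂_3: C_3 → C_2 sends each 3-simplex σ to the alternating sum Σ_i (−1)^i (σ with its i-th vertex removed). For instance
  ∂[v_0,v_1,v_2,v_3] = [v_1,v_2,v_3] − [v_0,v_2,v_3] + [v_0,v_1,v_3] − [v_0,v_1,v_2],
  ∂[v_0,v_2,v_3,v_4] = [v_2,v_3,v_4] − [v_0,v_3,v_4] + [v_0,v_2,v_4] − [v_0,v_2,v_3].
This gives a 10×5 integer matrix of rank 4; reducing to Smith normal form yields diagonal entries (1,1,1,1).

Computing H_k = (kernel of ∂_k) / (image of ∂_{k+1}):

  H_0: rank C_0 − rank ∂_1 = 5 − 4 = 1, and the invariant factors of ∂_1 are all 1, so H_0 = Z.
  H_1: rank ker ∂_1 − rank ∂_2 = (10 − 4) − 6 = 0, and the invariant factors of ∂_2 are all 1, so H_1 = 0.
  H_2: rank ker ∂_2 − rank ∂_3 = (10 − 6) − 4 = 0, and the invariant factors of ∂_3 are all 1, so H_2 = 0.
  H_3: rank ker ∂_3 − rank ∂_4 = (5 − 4) − 0 = 1, and there is no ∂_4, so H_3 = Z.

H_0 ≅ Z,  H_1 = 0,  H_2 = 0,  H_3 ≅ Z.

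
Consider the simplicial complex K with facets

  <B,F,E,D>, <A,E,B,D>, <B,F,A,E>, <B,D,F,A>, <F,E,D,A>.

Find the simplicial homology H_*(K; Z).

H_0 ≅ Z,  H_1 = 0,  H_2 = 0,  H_3 ≅ Z.

We work with the vertex ordering A < B < D < E < F. The simplices of K, each written with vertices in increasing order, are:

  0-simplices (5): A, B, D, E, F
  1-simplices (10): AB, AD, AE, AF, BD, BE, BF, DE, DF, EF
  2-simplices (10): ABD, ABE, ABF, ADE, ADF, AEF, BDE, BDF, BEF, DEF
  3-simplices (5): ABDE, ABDF, ABEF, ADEF, BDEF

so the chain groups are C_0 ≅ Z^5, C_1 ≅ Z^10, C_2 ≅ Z^10, C_3 ≅ Z^5.

Boundary ∂_1: C_1 → C_0 sends each edge [p,q] (with p < q) to q − p. For instance
  ∂AB = B − A.
As a 5×10 matrix over Z this has rank 4, with invariant factors (1,1,1,1).

Boundary ∂_2: C_2 → C_1 sends each 2-simplex [p,q,r] to [q,r] − [p,r] + [p,q]. For instance
  ∂AEF = EF − AF + AE,
  ∂ABF = BF − AF + AB.
The 10×10 boundary matrix has rank 6 and Smith normal form diag(1,1,1,1,1,1).

∂_3: C_3 → C_2 sends each 3-simplex σ to the alternating sum Σ_i (−1)^i (σ with its i-th vertex removed). For instance
  ∂ABEF = BEF − AEF + ABF − ABE,
  ∂ABDF = BDF − ADF + ABF − ABD.
The resulting 10×5 matrix has rank 4, and its Smith normal form has invariant factors (1,1,1,1).

Computing H_k = (kernel of ∂_k) / (image of ∂_{k+1}):

  H_0: rank C_0 − rank ∂_1 = 5 − 4 = 1, and the invariant factors of ∂_1 are all 1, so H_0 ≅ Z.
  H_1: rank ker ∂_1 − rank ∂_2 = (10 − 4) − 6 = 0, and the invariant factors of ∂_2 are all 1, so H_1 ≅ 0.
  H_2: rank ker ∂_2 − rank ∂_3 = (10 − 6) − 4 = 0, and the invariant factors of ∂_3 are all 1, so H_2 ≅ 0.
  H_3: rank ker ∂_3 − rank ∂_4 = (5 − 4) − 0 = 1, and there is no ∂_4, so H_3 ≅ Z.

As a check, the Euler characteristic is 5 − 10 + 10 − 5 = 0, which agrees with 1 − 0 + 0 − 1 = 0.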